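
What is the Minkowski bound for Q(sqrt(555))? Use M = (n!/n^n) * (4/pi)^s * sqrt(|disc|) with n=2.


d = 555, d mod 4 = 3, so disc(K) = 4d = 2220; |disc(K)| = 2220
Real quadratic field, so n = 2, s = r2 = 0, r1 = 2
M = (n!/n^n) * (4/pi)^s * sqrt(|disc(K)|) = (2!/2^2) * (4/pi)^0 * sqrt(2220)
= 0.5 * 1.000000 * 47.116876
= 23.5584

23.5584


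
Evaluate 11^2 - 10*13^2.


x^2 - d*y^2
= 11^2 - 10*13^2
= 121 - 1690
= -1569

-1569


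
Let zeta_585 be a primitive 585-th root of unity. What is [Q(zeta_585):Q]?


The degree equals Euler's totient phi(585).
585 = 3^2 * 5 * 13
phi(585) = 288

288


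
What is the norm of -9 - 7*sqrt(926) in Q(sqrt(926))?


N(a + b*sqrt(d)) = a^2 - d*b^2
= (-9)^2 - (926)*(-7)^2
= 81 - 45374
= -45293

-45293


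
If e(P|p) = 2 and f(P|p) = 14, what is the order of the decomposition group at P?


|D_P| = e * f
= 2 * 14
= 28

28


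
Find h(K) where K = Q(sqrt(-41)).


K = Q(sqrt(-41)). d mod 4 = 3, so D = disc(K) = 4d = -164
h(K) equals the number of primitive reduced positive-definite forms (a, b, c) = a*x^2 + b*x*y + c*y^2 with b^2 - 4ac = D,
where reduced means |b| <= a <= c, with b >= 0 whenever |b| = a or a = c, and primitive means gcd(a, b, c) = 1.
Reduced forces 3a^2 <= |D| = 164, so 1 <= a <= 7; b must have the parity of D, and c = (b^2 - D)/(4a) must be an integer >= a.
Enumerate a = 1..7, b in [-a, a]:
  a=1: (1, 0, 41)  [1]
  a=2: (2, 2, 21)  [1]
  a=3: (3, -2, 14), (3, 2, 14)  [2]
  a=4: none
  a=5: (5, -4, 9), (5, 4, 9)  [2]
  a=6: (6, -2, 7), (6, 2, 7)  [2]
  a=7: none
Total reduced forms: 1 + 1 + 2 + 2 + 2 = 8
h = 8

8


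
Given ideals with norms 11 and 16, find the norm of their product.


N(IJ) = N(I) * N(J)
= 11 * 16
= 176

176


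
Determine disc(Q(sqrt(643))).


For K = Q(sqrt(d)) with d squarefree: disc(K) = d if d = 1 mod 4, and disc(K) = 4d if d = 2 or 3 mod 4.
Here d = 643, and d mod 4 = 3.
d = 3 mod 4, not 1 (O_K = Z[sqrt(d)]), so disc(K) = 4d = 4 * (643) = 2572

2572


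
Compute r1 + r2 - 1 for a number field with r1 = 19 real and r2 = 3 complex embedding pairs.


By Dirichlet's unit theorem:
rank = r1 + r2 - 1
= 19 + 3 - 1
= 21

21


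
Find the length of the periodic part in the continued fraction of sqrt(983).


Run the CF algorithm for sqrt(983).
a_0 = floor(sqrt(983)) = 31; set m_0=0, q_0=1.
Recurrence: m' = q*a - m,  q' = (d - m'^2)/q,  a' = floor((a_0 + m')/q').
  step 1: m=31, q=22, a=2
  step 2: m=13, q=37, a=1
  step 3: m=24, q=11, a=5
  step 4: m=31, q=2, a=31
  step 5: m=31, q=11, a=5
  step 6: m=24, q=37, a=1
  step 7: m=13, q=22, a=2
  step 8: m=31, q=1, a=62
a_8 = 2*a_0 = 62, so the period closes here.
sqrt(983) = [31; 2, 1, 5, 31, 5, 1, 2, 62]
Period length = 8

8


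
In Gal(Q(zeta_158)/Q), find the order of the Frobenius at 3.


The Frobenius at p in Gal(Q(zeta_n)/Q) = (Z/nZ)* is the class of p, so its order is ord_158(3), the smallest k >= 1 with 3^k = 1 mod 158.
n = 158 = 2 * 79, phi(158) = 78; the order divides phi(n).
Divisors of 78: 1, 2, 3, 6, 13, 26, 39, 78
Repeated squaring mod 158: 3^1 = 3, 3^2 = 9, 3^4 = 81, 3^8 = 83, 3^16 = 95, 3^32 = 19, 3^64 = 45
Test divisors in increasing order:
  k=1: 3^1 = 3 mod 158
  k=2: 3^2 = 9 mod 158
  k=3: 3^3 = 9 * 3 = 27 mod 158
  k=6: 3^6 = 81 * 9 = 97 mod 158
  k=13: 3^13 = 83 * 81 * 3 = 103 mod 158
  k=26: 3^26 = 95 * 83 * 9 = 23 mod 158
  k=39: 3^39 = 19 * 81 * 9 * 3 = 157 mod 158
  k=78: 3^78 = 45 * 83 * 81 * 9 = 1 mod 158  <- first divisor giving 1
Order = 78

78


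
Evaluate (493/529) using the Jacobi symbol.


Compute (493/529) via quadratic reciprocity:
  reciprocity: (493/529) -> +(529/493)
  reduce: (36/493)
  pull out 2: (2/493) = -1  (since 493 mod 8 = 5)
  pull out 2: (2/493) = -1  (since 493 mod 8 = 5)
  reciprocity: (9/493) -> +(493/9)
  reduce: (7/9)
  reciprocity: (7/9) -> +(9/7)
  reduce: (2/7)
  pull out 2: (2/7) = +1  (since 7 mod 8 = 7)
  (1/7) = 1
Product of signs = 1

1


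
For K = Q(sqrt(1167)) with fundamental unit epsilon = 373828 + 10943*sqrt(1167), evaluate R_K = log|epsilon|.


epsilon = 373828 + 10943*sqrt(1167)
= 747656.0000
R = ln(747656.0000)
= 13.5247

13.5247


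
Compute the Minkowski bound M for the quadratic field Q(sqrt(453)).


d = 453, d mod 4 = 1, so disc(K) = d = 453; |disc(K)| = 453
Real quadratic field, so n = 2, s = r2 = 0, r1 = 2
M = (n!/n^n) * (4/pi)^s * sqrt(|disc(K)|) = (2!/2^2) * (4/pi)^0 * sqrt(453)
= 0.5 * 1.000000 * 21.283797
= 10.6419

10.6419


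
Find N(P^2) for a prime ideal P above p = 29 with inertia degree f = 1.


N(P^a) = p^(a*f)
= 29^(2*1)
= 29^2
= 841

841


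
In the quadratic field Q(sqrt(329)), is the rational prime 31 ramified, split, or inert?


K = Q(sqrt(329)). Since d mod 4 = 1, disc(K) = 329.
Check p | disc: 329 mod 31 = 19.
p does not divide disc. Compute Legendre symbol (d/p):
19^((31-1)/2) mod 31 = 1
(d/p) = 1, so p splits: (p) = P*P' with e=1, f=1, g=2.
Therefore p is split.

split


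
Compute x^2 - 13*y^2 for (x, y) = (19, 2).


x^2 - d*y^2
= 19^2 - 13*2^2
= 361 - 52
= 309

309


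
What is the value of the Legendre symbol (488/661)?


p = 661 is prime, so compute (488/661) with the reciprocity algorithm (Jacobi-symbol steps: pull out 2s via (2/n), flip via reciprocity, reduce):
  pull out 2: (2/661) = -1  (since 661 mod 8 = 5)
  pull out 2: (2/661) = -1  (since 661 mod 8 = 5)
  pull out 2: (2/661) = -1  (since 661 mod 8 = 5)
  reciprocity: (61/661) -> +(661/61)
  reduce: (51/61)
  reciprocity: (51/61) -> +(61/51)
  reduce: (10/51)
  pull out 2: (2/51) = -1  (since 51 mod 8 = 3)
  reciprocity: (5/51) -> +(51/5)
  reduce: (1/5)
  (1/5) = 1
Product of signs = 1
(488/661) = 1

1


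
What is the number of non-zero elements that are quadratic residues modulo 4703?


For prime p, the number of non-zero quadratic residues is (p-1)/2.
= (4703-1)/2
= 2351

2351


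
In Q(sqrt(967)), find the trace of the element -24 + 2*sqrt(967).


Tr(a + b*sqrt(d)) = (a + b*sqrt(d)) + (a - b*sqrt(d)) = 2a
= 2 * (-24)
= -48

-48


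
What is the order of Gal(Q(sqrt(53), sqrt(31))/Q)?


The 2 square roots of distinct primes are multiplicatively independent over Q,
so [K:Q] = 2^2 and Gal(K/Q) is isomorphic to (Z/2Z)^2.
|Gal| = 2^2 = 4

4


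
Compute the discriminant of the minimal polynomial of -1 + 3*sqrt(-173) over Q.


The element -1 + 3*sqrt(-173) has minimal polynomial:
x^2 + 2*x + 1558
Discriminant = (2)^2 - 4*(1558)
= 4 - 6232
= -6228

-6228


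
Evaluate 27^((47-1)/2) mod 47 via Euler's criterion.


p = 47 is prime and the exponent is (p-1)/2 = 23, so by Euler's criterion 27^23 = (27/47) = +1 or -1 mod 47.
Compute by square-and-multiply:
  23 = 16 + 4 + 2 + 1 (binary 10111)
  Repeated squaring mod 47: 27^1 = 27, 27^2 = 24, 27^4 = 12, 27^8 = 3, 27^16 = 9
  27^23 = 27^16 * 27^4 * 27^2 * 27^1 = 9 * 12 * 24 * 27 mod 47
    9 * 12 = 108 = 14 mod 47
    14 * 24 = 336 = 7 mod 47
    7 * 27 = 189 = 1 mod 47
  27^23 = 1 mod 47
Result 1: 27 is a quadratic residue mod 47.
27^23 mod 47 = 1

1


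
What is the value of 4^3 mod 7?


p = 7 is prime and the exponent is (p-1)/2 = 3, so by Euler's criterion 4^3 = (4/7) = +1 or -1 mod 7.
Compute by square-and-multiply:
  3 = 2 + 1 (binary 11)
  Repeated squaring mod 7: 4^1 = 4, 4^2 = 2
  4^3 = 4^2 * 4^1 = 2 * 4 mod 7
    2 * 4 = 8 = 1 mod 7
  4^3 = 1 mod 7
Result 1: 4 is a quadratic residue mod 7.
4^3 mod 7 = 1

1


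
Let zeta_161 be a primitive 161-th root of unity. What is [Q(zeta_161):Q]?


The degree equals Euler's totient phi(161).
161 = 7 * 23
phi(161) = 132

132


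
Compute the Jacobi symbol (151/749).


Compute (151/749) via quadratic reciprocity:
  reciprocity: (151/749) -> +(749/151)
  reduce: (145/151)
  reciprocity: (145/151) -> +(151/145)
  reduce: (6/145)
  pull out 2: (2/145) = +1  (since 145 mod 8 = 1)
  reciprocity: (3/145) -> +(145/3)
  reduce: (1/3)
  (1/3) = 1
Product of signs = 1

1


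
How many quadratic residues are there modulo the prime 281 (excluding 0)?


For prime p, the number of non-zero quadratic residues is (p-1)/2.
= (281-1)/2
= 140

140


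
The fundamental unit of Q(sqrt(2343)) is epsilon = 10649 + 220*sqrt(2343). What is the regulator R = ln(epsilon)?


epsilon = 10649 + 220*sqrt(2343)
= 21298.0000
R = ln(21298.0000)
= 9.9664

9.9664


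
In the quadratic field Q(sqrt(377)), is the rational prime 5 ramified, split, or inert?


K = Q(sqrt(377)). Since d mod 4 = 1, disc(K) = 377.
Check p | disc: 377 mod 5 = 2.
p does not divide disc. Compute Legendre symbol (d/p):
2^((5-1)/2) mod 5 = -1
(d/p) = -1, so p is inert: (p) stays prime with e=1, f=2, g=1.
Therefore p is inert.

inert


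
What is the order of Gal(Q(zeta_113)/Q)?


|Gal(Q(zeta_113)/Q)| = phi(113)
= 112

112


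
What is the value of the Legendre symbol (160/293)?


p = 293 is prime, so compute (160/293) with the reciprocity algorithm (Jacobi-symbol steps: pull out 2s via (2/n), flip via reciprocity, reduce):
  pull out 2: (2/293) = -1  (since 293 mod 8 = 5)
  pull out 2: (2/293) = -1  (since 293 mod 8 = 5)
  pull out 2: (2/293) = -1  (since 293 mod 8 = 5)
  pull out 2: (2/293) = -1  (since 293 mod 8 = 5)
  pull out 2: (2/293) = -1  (since 293 mod 8 = 5)
  reciprocity: (5/293) -> +(293/5)
  reduce: (3/5)
  reciprocity: (3/5) -> +(5/3)
  reduce: (2/3)
  pull out 2: (2/3) = -1  (since 3 mod 8 = 3)
  (1/3) = 1
Product of signs = 1
(160/293) = 1

1


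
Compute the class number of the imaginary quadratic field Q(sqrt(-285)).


K = Q(sqrt(-285)). d mod 4 = 3, so D = disc(K) = 4d = -1140
h(K) equals the number of primitive reduced positive-definite forms (a, b, c) = a*x^2 + b*x*y + c*y^2 with b^2 - 4ac = D,
where reduced means |b| <= a <= c, with b >= 0 whenever |b| = a or a = c, and primitive means gcd(a, b, c) = 1.
Reduced forces 3a^2 <= |D| = 1140, so 1 <= a <= 19; b must have the parity of D, and c = (b^2 - D)/(4a) must be an integer >= a.
Enumerate a = 1..19, b in [-a, a]:
  a=1: (1, 0, 285)  [1]
  a=2: (2, 2, 143)  [1]
  a=3: (3, 0, 95)  [1]
  a=4: none
  a=5: (5, 0, 57)  [1]
  a=6: (6, 6, 49)  [1]
  a=7: (7, -6, 42), (7, 6, 42)  [2]
  a=8..9: none
  a=10: (10, 10, 31)  [1]
  a=11: (11, -2, 26), (11, 2, 26)  [2]
  a=12: none
  a=13: (13, -2, 22), (13, 2, 22)  [2]
  a=14: (14, -6, 21), (14, 6, 21)  [2]
  a=15: (15, 0, 19)  [1]
  a=16: none
  a=17: (17, 4, 17)  [1]
  a=18..19: none
Total reduced forms: 1 + 1 + 1 + 1 + 1 + 2 + 1 + 2 + 2 + 2 + 1 + 1 = 16
h = 16

16


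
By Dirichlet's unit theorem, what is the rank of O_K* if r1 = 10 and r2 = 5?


By Dirichlet's unit theorem:
rank = r1 + r2 - 1
= 10 + 5 - 1
= 14

14


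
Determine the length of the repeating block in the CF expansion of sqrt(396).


Run the CF algorithm for sqrt(396).
a_0 = floor(sqrt(396)) = 19; set m_0=0, q_0=1.
Recurrence: m' = q*a - m,  q' = (d - m'^2)/q,  a' = floor((a_0 + m')/q').
  step 1: m=19, q=35, a=1
  step 2: m=16, q=4, a=8
  step 3: m=16, q=35, a=1
  step 4: m=19, q=1, a=38
a_4 = 2*a_0 = 38, so the period closes here.
sqrt(396) = [19; 1, 8, 1, 38]
Period length = 4

4


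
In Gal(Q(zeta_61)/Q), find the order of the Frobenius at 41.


The Frobenius at p in Gal(Q(zeta_n)/Q) = (Z/nZ)* is the class of p, so its order is ord_61(41), the smallest k >= 1 with 41^k = 1 mod 61.
n = 61 = 61, phi(61) = 60; the order divides phi(n).
Divisors of 60: 1, 2, 3, 4, 5, 6, 10, 12, 15, 20, 30, 60
Repeated squaring mod 61: 41^1 = 41, 41^2 = 34, 41^4 = 58, 41^8 = 9, 41^16 = 20, 41^32 = 34
Test divisors in increasing order:
  k=1: 41^1 = 41 mod 61
  k=2: 41^2 = 34 mod 61
  k=3: 41^3 = 34 * 41 = 52 mod 61
  k=4: 41^4 = 58 mod 61
  k=5: 41^5 = 58 * 41 = 60 mod 61
  k=6: 41^6 = 58 * 34 = 20 mod 61
  k=10: 41^10 = 9 * 34 = 1 mod 61  <- first divisor giving 1
Order = 10

10


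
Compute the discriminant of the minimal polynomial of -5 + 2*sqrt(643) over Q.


The element -5 + 2*sqrt(643) has minimal polynomial:
x^2 + 10*x - 2547
Discriminant = (10)^2 - 4*(-2547)
= 100 + 10188
= 10288

10288


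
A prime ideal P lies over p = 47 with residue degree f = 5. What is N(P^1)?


N(P^a) = p^(a*f)
= 47^(1*5)
= 47^5
= 229345007

229345007


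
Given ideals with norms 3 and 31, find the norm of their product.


N(IJ) = N(I) * N(J)
= 3 * 31
= 93

93


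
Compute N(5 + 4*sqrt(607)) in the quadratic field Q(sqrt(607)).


N(a + b*sqrt(d)) = a^2 - d*b^2
= (5)^2 - (607)*(4)^2
= 25 - 9712
= -9687

-9687


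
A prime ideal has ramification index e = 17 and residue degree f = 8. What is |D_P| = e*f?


|D_P| = e * f
= 17 * 8
= 136

136


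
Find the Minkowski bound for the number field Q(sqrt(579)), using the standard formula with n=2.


d = 579, d mod 4 = 3, so disc(K) = 4d = 2316; |disc(K)| = 2316
Real quadratic field, so n = 2, s = r2 = 0, r1 = 2
M = (n!/n^n) * (4/pi)^s * sqrt(|disc(K)|) = (2!/2^2) * (4/pi)^0 * sqrt(2316)
= 0.5 * 1.000000 * 48.124838
= 24.0624

24.0624


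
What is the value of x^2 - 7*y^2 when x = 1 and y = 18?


x^2 - d*y^2
= 1^2 - 7*18^2
= 1 - 2268
= -2267

-2267


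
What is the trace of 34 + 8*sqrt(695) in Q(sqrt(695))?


Tr(a + b*sqrt(d)) = (a + b*sqrt(d)) + (a - b*sqrt(d)) = 2a
= 2 * (34)
= 68

68


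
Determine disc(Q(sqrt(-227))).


For K = Q(sqrt(d)) with d squarefree: disc(K) = d if d = 1 mod 4, and disc(K) = 4d if d = 2 or 3 mod 4.
Here d = -227, and d mod 4 = 1.
d = 1 mod 4 (O_K = Z[(1+sqrt(d))/2]), so disc(K) = d = -227

-227


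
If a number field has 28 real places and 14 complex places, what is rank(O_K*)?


By Dirichlet's unit theorem:
rank = r1 + r2 - 1
= 28 + 14 - 1
= 41

41


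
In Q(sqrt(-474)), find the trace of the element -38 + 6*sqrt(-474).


Tr(a + b*sqrt(d)) = (a + b*sqrt(d)) + (a - b*sqrt(d)) = 2a
= 2 * (-38)
= -76

-76


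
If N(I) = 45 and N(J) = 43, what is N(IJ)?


N(IJ) = N(I) * N(J)
= 45 * 43
= 1935

1935


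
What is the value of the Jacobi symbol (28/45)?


Compute (28/45) via quadratic reciprocity:
  pull out 2: (2/45) = -1  (since 45 mod 8 = 5)
  pull out 2: (2/45) = -1  (since 45 mod 8 = 5)
  reciprocity: (7/45) -> +(45/7)
  reduce: (3/7)
  reciprocity: (3/7) -> -(7/3)
  reduce: (1/3)
  (1/3) = 1
Product of signs = -1

-1


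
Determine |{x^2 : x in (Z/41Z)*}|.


For prime p, the number of non-zero quadratic residues is (p-1)/2.
= (41-1)/2
= 20

20


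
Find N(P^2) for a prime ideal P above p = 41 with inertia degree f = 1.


N(P^a) = p^(a*f)
= 41^(2*1)
= 41^2
= 1681

1681


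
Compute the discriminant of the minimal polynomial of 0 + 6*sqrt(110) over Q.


The element 0 + 6*sqrt(110) has minimal polynomial:
x^2 + 0*x - 3960
Discriminant = (0)^2 - 4*(-3960)
= 0 + 15840
= 15840

15840


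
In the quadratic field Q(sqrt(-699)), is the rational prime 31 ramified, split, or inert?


K = Q(sqrt(-699)). Since d mod 4 = 1, disc(K) = -699.
Check p | disc: -699 mod 31 = 14.
p does not divide disc. Compute Legendre symbol (d/p):
14^((31-1)/2) mod 31 = 1
(d/p) = 1, so p splits: (p) = P*P' with e=1, f=1, g=2.
Therefore p is split.

split


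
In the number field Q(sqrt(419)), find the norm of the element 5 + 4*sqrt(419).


N(a + b*sqrt(d)) = a^2 - d*b^2
= (5)^2 - (419)*(4)^2
= 25 - 6704
= -6679

-6679


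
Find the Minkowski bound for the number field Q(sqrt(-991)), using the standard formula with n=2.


d = -991, d mod 4 = 1, so disc(K) = d = -991; |disc(K)| = 991
Imaginary quadratic field, so n = 2, s = r2 = 1, r1 = 0
M = (n!/n^n) * (4/pi)^s * sqrt(|disc(K)|) = (2!/2^2) * (4/pi)^1 * sqrt(991)
= 0.5 * 1.273240 * 31.480152
= 20.0409

20.0409


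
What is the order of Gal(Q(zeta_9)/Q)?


|Gal(Q(zeta_9)/Q)| = phi(9)
= 6

6


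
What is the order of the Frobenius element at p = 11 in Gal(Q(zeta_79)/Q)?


The Frobenius at p in Gal(Q(zeta_n)/Q) = (Z/nZ)* is the class of p, so its order is ord_79(11), the smallest k >= 1 with 11^k = 1 mod 79.
n = 79 = 79, phi(79) = 78; the order divides phi(n).
Divisors of 78: 1, 2, 3, 6, 13, 26, 39, 78
Repeated squaring mod 79: 11^1 = 11, 11^2 = 42, 11^4 = 26, 11^8 = 44, 11^16 = 40, 11^32 = 20, 11^64 = 5
Test divisors in increasing order:
  k=1: 11^1 = 11 mod 79
  k=2: 11^2 = 42 mod 79
  k=3: 11^3 = 42 * 11 = 67 mod 79
  k=6: 11^6 = 26 * 42 = 65 mod 79
  k=13: 11^13 = 44 * 26 * 11 = 23 mod 79
  k=26: 11^26 = 40 * 44 * 42 = 55 mod 79
  k=39: 11^39 = 20 * 26 * 42 * 11 = 1 mod 79  <- first divisor giving 1
Order = 39

39


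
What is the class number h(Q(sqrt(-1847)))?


K = Q(sqrt(-1847)). d mod 4 = 1, so D = disc(K) = d = -1847
h(K) equals the number of primitive reduced positive-definite forms (a, b, c) = a*x^2 + b*x*y + c*y^2 with b^2 - 4ac = D,
where reduced means |b| <= a <= c, with b >= 0 whenever |b| = a or a = c, and primitive means gcd(a, b, c) = 1.
Reduced forces 3a^2 <= |D| = 1847, so 1 <= a <= 24; b must have the parity of D, and c = (b^2 - D)/(4a) must be an integer >= a.
Enumerate a = 1..24, b in [-a, a]:
  a=1: (1, 1, 462)  [1]
  a=2: (2, -1, 231), (2, 1, 231)  [2]
  a=3: (3, -1, 154), (3, 1, 154)  [2]
  a=4: (4, -3, 116), (4, 3, 116)  [2]
  a=5: none
  a=6: (6, -5, 78), (6, -1, 77), (6, 1, 77), (6, 5, 78)  [4]
  a=7: (7, -1, 66), (7, 1, 66)  [2]
  a=8: (8, -3, 58), (8, 3, 58)  [2]
  a=9: (9, -5, 52), (9, 5, 52)  [2]
  a=10: none
  a=11: (11, -1, 42), (11, 1, 42)  [2]
  a=12: (12, -11, 41), (12, -5, 39), (12, 5, 39), (12, 11, 41)  [4]
  a=13: (13, -5, 36), (13, 5, 36)  [2]
  a=14: (14, -13, 36), (14, -1, 33), (14, 1, 33), (14, 13, 36)  [4]
  a=15: none
  a=16: (16, -3, 29), (16, 3, 29)  [2]
  a=17: none
  a=18: (18, -13, 28), (18, -5, 26), (18, 5, 26), (18, 13, 28)  [4]
  a=19..20: none
  a=21: (21, -13, 24), (21, -1, 22), (21, 1, 22), (21, 13, 24)  [4]
  a=22: (22, -21, 26), (22, 21, 26)  [2]
  a=23: (23, -19, 24), (23, 19, 24)  [2]
  a=24: none
Total reduced forms: 1 + 2 + 2 + 2 + 4 + 2 + 2 + 2 + 2 + 4 + 2 + 4 + 2 + 4 + 4 + 2 + 2 = 43
h = 43

43


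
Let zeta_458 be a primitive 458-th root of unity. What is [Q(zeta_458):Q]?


The degree equals Euler's totient phi(458).
458 = 2 * 229
phi(458) = 228

228


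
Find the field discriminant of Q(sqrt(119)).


For K = Q(sqrt(d)) with d squarefree: disc(K) = d if d = 1 mod 4, and disc(K) = 4d if d = 2 or 3 mod 4.
Here d = 119, and d mod 4 = 3.
d = 3 mod 4, not 1 (O_K = Z[sqrt(d)]), so disc(K) = 4d = 4 * (119) = 476

476


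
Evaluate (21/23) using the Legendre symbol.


p = 23 is prime, so compute (21/23) with the reciprocity algorithm (Jacobi-symbol steps: pull out 2s via (2/n), flip via reciprocity, reduce):
  reciprocity: (21/23) -> +(23/21)
  reduce: (2/21)
  pull out 2: (2/21) = -1  (since 21 mod 8 = 5)
  (1/21) = 1
Product of signs = -1
(21/23) = -1

-1


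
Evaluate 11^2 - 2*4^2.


x^2 - d*y^2
= 11^2 - 2*4^2
= 121 - 32
= 89

89


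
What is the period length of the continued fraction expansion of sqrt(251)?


Run the CF algorithm for sqrt(251).
a_0 = floor(sqrt(251)) = 15; set m_0=0, q_0=1.
Recurrence: m' = q*a - m,  q' = (d - m'^2)/q,  a' = floor((a_0 + m')/q').
  step 1: m=15, q=26, a=1
  step 2: m=11, q=5, a=5
  step 3: m=14, q=11, a=2
  step 4: m=8, q=17, a=1
  step 5: m=9, q=10, a=2
  step 6: m=11, q=13, a=2
  step 7: m=15, q=2, a=15
  step 8: m=15, q=13, a=2
  step 9: m=11, q=10, a=2
  step 10: m=9, q=17, a=1
  step 11: m=8, q=11, a=2
  step 12: m=14, q=5, a=5
  step 13: m=11, q=26, a=1
  step 14: m=15, q=1, a=30
a_14 = 2*a_0 = 30, so the period closes here.
sqrt(251) = [15; 1, 5, 2, 1, 2, 2, 15, 2, 2, 1, 2, 5, 1, 30]
Period length = 14

14


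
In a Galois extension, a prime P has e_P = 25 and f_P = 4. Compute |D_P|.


|D_P| = e * f
= 25 * 4
= 100

100


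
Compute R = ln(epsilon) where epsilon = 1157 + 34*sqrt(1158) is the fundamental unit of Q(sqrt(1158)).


epsilon = 1157 + 34*sqrt(1158)
= 2313.9996
R = ln(2313.9996)
= 7.7467

7.7467


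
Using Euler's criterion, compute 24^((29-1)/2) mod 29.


p = 29 is prime and the exponent is (p-1)/2 = 14, so by Euler's criterion 24^14 = (24/29) = +1 or -1 mod 29.
Compute by square-and-multiply:
  14 = 8 + 4 + 2 (binary 1110)
  Repeated squaring mod 29: 24^1 = 24, 24^2 = 25, 24^4 = 16, 24^8 = 24
  24^14 = 24^8 * 24^4 * 24^2 = 24 * 16 * 25 mod 29
    24 * 16 = 384 = 7 mod 29
    7 * 25 = 175 = 1 mod 29
  24^14 = 1 mod 29
Result 1: 24 is a quadratic residue mod 29.
24^14 mod 29 = 1

1


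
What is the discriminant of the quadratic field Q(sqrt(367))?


For K = Q(sqrt(d)) with d squarefree: disc(K) = d if d = 1 mod 4, and disc(K) = 4d if d = 2 or 3 mod 4.
Here d = 367, and d mod 4 = 3.
d = 3 mod 4, not 1 (O_K = Z[sqrt(d)]), so disc(K) = 4d = 4 * (367) = 1468

1468


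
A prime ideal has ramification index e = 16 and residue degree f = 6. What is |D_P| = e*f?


|D_P| = e * f
= 16 * 6
= 96

96


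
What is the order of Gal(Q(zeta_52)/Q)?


|Gal(Q(zeta_52)/Q)| = phi(52)
= 24

24


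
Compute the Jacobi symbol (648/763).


Compute (648/763) via quadratic reciprocity:
  pull out 2: (2/763) = -1  (since 763 mod 8 = 3)
  pull out 2: (2/763) = -1  (since 763 mod 8 = 3)
  pull out 2: (2/763) = -1  (since 763 mod 8 = 3)
  reciprocity: (81/763) -> +(763/81)
  reduce: (34/81)
  pull out 2: (2/81) = +1  (since 81 mod 8 = 1)
  reciprocity: (17/81) -> +(81/17)
  reduce: (13/17)
  reciprocity: (13/17) -> +(17/13)
  reduce: (4/13)
  pull out 2: (2/13) = -1  (since 13 mod 8 = 5)
  pull out 2: (2/13) = -1  (since 13 mod 8 = 5)
  (1/13) = 1
Product of signs = -1

-1


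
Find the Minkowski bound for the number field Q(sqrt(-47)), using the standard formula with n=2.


d = -47, d mod 4 = 1, so disc(K) = d = -47; |disc(K)| = 47
Imaginary quadratic field, so n = 2, s = r2 = 1, r1 = 0
M = (n!/n^n) * (4/pi)^s * sqrt(|disc(K)|) = (2!/2^2) * (4/pi)^1 * sqrt(47)
= 0.5 * 1.273240 * 6.855655
= 4.3644

4.3644


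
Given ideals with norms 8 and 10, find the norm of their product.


N(IJ) = N(I) * N(J)
= 8 * 10
= 80

80


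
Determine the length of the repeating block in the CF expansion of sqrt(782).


Run the CF algorithm for sqrt(782).
a_0 = floor(sqrt(782)) = 27; set m_0=0, q_0=1.
Recurrence: m' = q*a - m,  q' = (d - m'^2)/q,  a' = floor((a_0 + m')/q').
  step 1: m=27, q=53, a=1
  step 2: m=26, q=2, a=26
  step 3: m=26, q=53, a=1
  step 4: m=27, q=1, a=54
a_4 = 2*a_0 = 54, so the period closes here.
sqrt(782) = [27; 1, 26, 1, 54]
Period length = 4

4


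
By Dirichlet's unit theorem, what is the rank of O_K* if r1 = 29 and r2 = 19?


By Dirichlet's unit theorem:
rank = r1 + r2 - 1
= 29 + 19 - 1
= 47

47


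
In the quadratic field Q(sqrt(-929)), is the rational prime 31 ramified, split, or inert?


K = Q(sqrt(-929)). Since d mod 4 = 3, disc(K) = -3716.
Check p | disc: -3716 mod 31 = 4.
p does not divide disc. Compute Legendre symbol (d/p):
1^((31-1)/2) mod 31 = 1
(d/p) = 1, so p splits: (p) = P*P' with e=1, f=1, g=2.
Therefore p is split.

split


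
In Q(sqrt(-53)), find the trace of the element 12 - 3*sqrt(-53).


Tr(a + b*sqrt(d)) = (a + b*sqrt(d)) + (a - b*sqrt(d)) = 2a
= 2 * (12)
= 24

24


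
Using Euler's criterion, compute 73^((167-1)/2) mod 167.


p = 167 is prime and the exponent is (p-1)/2 = 83, so by Euler's criterion 73^83 = (73/167) = +1 or -1 mod 167.
Compute by square-and-multiply:
  83 = 64 + 16 + 2 + 1 (binary 1010011)
  Repeated squaring mod 167: 73^1 = 73, 73^2 = 152, 73^4 = 58, 73^8 = 24, 73^16 = 75, 73^32 = 114, 73^64 = 137
  73^83 = 73^64 * 73^16 * 73^2 * 73^1 = 137 * 75 * 152 * 73 mod 167
    137 * 75 = 10275 = 88 mod 167
    88 * 152 = 13376 = 16 mod 167
    16 * 73 = 1168 = 166 mod 167
  73^83 = 166 mod 167
Result 166 = p - 1 = -1 mod 167: 73 is a quadratic non-residue mod 167. As a residue in [0, p-1] the value is 166.
73^83 mod 167 = 166

166


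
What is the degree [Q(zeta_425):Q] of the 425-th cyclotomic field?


The degree equals Euler's totient phi(425).
425 = 5^2 * 17
phi(425) = 320

320


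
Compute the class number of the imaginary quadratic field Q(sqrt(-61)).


K = Q(sqrt(-61)). d mod 4 = 3, so D = disc(K) = 4d = -244
h(K) equals the number of primitive reduced positive-definite forms (a, b, c) = a*x^2 + b*x*y + c*y^2 with b^2 - 4ac = D,
where reduced means |b| <= a <= c, with b >= 0 whenever |b| = a or a = c, and primitive means gcd(a, b, c) = 1.
Reduced forces 3a^2 <= |D| = 244, so 1 <= a <= 9; b must have the parity of D, and c = (b^2 - D)/(4a) must be an integer >= a.
Enumerate a = 1..9, b in [-a, a]:
  a=1: (1, 0, 61)  [1]
  a=2: (2, 2, 31)  [1]
  a=3..4: none
  a=5: (5, -4, 13), (5, 4, 13)  [2]
  a=6: none
  a=7: (7, -6, 10), (7, 6, 10)  [2]
  a=8..9: none
Total reduced forms: 1 + 1 + 2 + 2 = 6
h = 6

6


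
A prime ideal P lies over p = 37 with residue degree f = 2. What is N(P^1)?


N(P^a) = p^(a*f)
= 37^(1*2)
= 37^2
= 1369

1369


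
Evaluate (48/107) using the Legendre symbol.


p = 107 is prime, so compute (48/107) with the reciprocity algorithm (Jacobi-symbol steps: pull out 2s via (2/n), flip via reciprocity, reduce):
  pull out 2: (2/107) = -1  (since 107 mod 8 = 3)
  pull out 2: (2/107) = -1  (since 107 mod 8 = 3)
  pull out 2: (2/107) = -1  (since 107 mod 8 = 3)
  pull out 2: (2/107) = -1  (since 107 mod 8 = 3)
  reciprocity: (3/107) -> -(107/3)
  reduce: (2/3)
  pull out 2: (2/3) = -1  (since 3 mod 8 = 3)
  (1/3) = 1
Product of signs = 1
(48/107) = 1

1


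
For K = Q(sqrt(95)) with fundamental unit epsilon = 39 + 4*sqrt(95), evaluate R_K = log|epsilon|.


epsilon = 39 + 4*sqrt(95)
= 77.9872
R = ln(77.9872)
= 4.3565

4.3565


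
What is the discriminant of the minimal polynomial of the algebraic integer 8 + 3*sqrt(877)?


The element 8 + 3*sqrt(877) has minimal polynomial:
x^2 - 16*x - 7829
Discriminant = (-16)^2 - 4*(-7829)
= 256 + 31316
= 31572

31572


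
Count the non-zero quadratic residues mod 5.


For prime p, the number of non-zero quadratic residues is (p-1)/2.
= (5-1)/2
= 2

2


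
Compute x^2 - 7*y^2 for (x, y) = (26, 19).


x^2 - d*y^2
= 26^2 - 7*19^2
= 676 - 2527
= -1851

-1851


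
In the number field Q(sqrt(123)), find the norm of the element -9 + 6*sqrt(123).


N(a + b*sqrt(d)) = a^2 - d*b^2
= (-9)^2 - (123)*(6)^2
= 81 - 4428
= -4347

-4347


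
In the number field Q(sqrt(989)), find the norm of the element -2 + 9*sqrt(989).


N(a + b*sqrt(d)) = a^2 - d*b^2
= (-2)^2 - (989)*(9)^2
= 4 - 80109
= -80105

-80105


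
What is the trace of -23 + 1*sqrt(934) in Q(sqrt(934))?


Tr(a + b*sqrt(d)) = (a + b*sqrt(d)) + (a - b*sqrt(d)) = 2a
= 2 * (-23)
= -46

-46


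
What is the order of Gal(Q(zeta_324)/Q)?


|Gal(Q(zeta_324)/Q)| = phi(324)
= 108

108


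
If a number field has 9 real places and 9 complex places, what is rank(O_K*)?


By Dirichlet's unit theorem:
rank = r1 + r2 - 1
= 9 + 9 - 1
= 17

17


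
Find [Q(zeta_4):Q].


The degree equals Euler's totient phi(4).
4 = 2^2
phi(4) = 2

2


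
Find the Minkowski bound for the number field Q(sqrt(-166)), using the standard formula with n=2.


d = -166, d mod 4 = 2, so disc(K) = 4d = -664; |disc(K)| = 664
Imaginary quadratic field, so n = 2, s = r2 = 1, r1 = 0
M = (n!/n^n) * (4/pi)^s * sqrt(|disc(K)|) = (2!/2^2) * (4/pi)^1 * sqrt(664)
= 0.5 * 1.273240 * 25.768197
= 16.4045

16.4045


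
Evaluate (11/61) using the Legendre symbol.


p = 61 is prime, so compute (11/61) with the reciprocity algorithm (Jacobi-symbol steps: pull out 2s via (2/n), flip via reciprocity, reduce):
  reciprocity: (11/61) -> +(61/11)
  reduce: (6/11)
  pull out 2: (2/11) = -1  (since 11 mod 8 = 3)
  reciprocity: (3/11) -> -(11/3)
  reduce: (2/3)
  pull out 2: (2/3) = -1  (since 3 mod 8 = 3)
  (1/3) = 1
Product of signs = -1
(11/61) = -1

-1


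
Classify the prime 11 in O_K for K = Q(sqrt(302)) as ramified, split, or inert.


K = Q(sqrt(302)). Since d mod 4 = 2, disc(K) = 1208.
Check p | disc: 1208 mod 11 = 9.
p does not divide disc. Compute Legendre symbol (d/p):
5^((11-1)/2) mod 11 = 1
(d/p) = 1, so p splits: (p) = P*P' with e=1, f=1, g=2.
Therefore p is split.

split


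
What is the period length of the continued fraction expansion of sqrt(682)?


Run the CF algorithm for sqrt(682).
a_0 = floor(sqrt(682)) = 26; set m_0=0, q_0=1.
Recurrence: m' = q*a - m,  q' = (d - m'^2)/q,  a' = floor((a_0 + m')/q').
  step 1: m=26, q=6, a=8
  step 2: m=22, q=33, a=1
  step 3: m=11, q=17, a=2
  step 4: m=23, q=9, a=5
  step 5: m=22, q=22, a=2
  step 6: m=22, q=9, a=5
  step 7: m=23, q=17, a=2
  step 8: m=11, q=33, a=1
  step 9: m=22, q=6, a=8
  step 10: m=26, q=1, a=52
a_10 = 2*a_0 = 52, so the period closes here.
sqrt(682) = [26; 8, 1, 2, 5, 2, 5, 2, 1, 8, 52]
Period length = 10

10


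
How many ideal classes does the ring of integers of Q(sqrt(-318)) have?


K = Q(sqrt(-318)). d mod 4 = 2, so D = disc(K) = 4d = -1272
h(K) equals the number of primitive reduced positive-definite forms (a, b, c) = a*x^2 + b*x*y + c*y^2 with b^2 - 4ac = D,
where reduced means |b| <= a <= c, with b >= 0 whenever |b| = a or a = c, and primitive means gcd(a, b, c) = 1.
Reduced forces 3a^2 <= |D| = 1272, so 1 <= a <= 20; b must have the parity of D, and c = (b^2 - D)/(4a) must be an integer >= a.
Enumerate a = 1..20, b in [-a, a]:
  a=1: (1, 0, 318)  [1]
  a=2: (2, 0, 159)  [1]
  a=3: (3, 0, 106)  [1]
  a=4..5: none
  a=6: (6, 0, 53)  [1]
  a=7: (7, -4, 46), (7, 4, 46)  [2]
  a=8..10: none
  a=11: (11, -2, 29), (11, 2, 29)  [2]
  a=12..13: none
  a=14: (14, -4, 23), (14, 4, 23)  [2]
  a=15..18: none
  a=19: (19, -18, 21), (19, 18, 21)  [2]
  a=20: none
Total reduced forms: 1 + 1 + 1 + 1 + 2 + 2 + 2 + 2 = 12
h = 12

12


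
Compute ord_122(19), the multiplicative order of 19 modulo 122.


We want ord_122(19), the smallest k >= 1 with 19^k = 1 mod 122.
n = 122 = 2 * 61, phi(122) = 60; the order divides phi(n).
Divisors of 60: 1, 2, 3, 4, 5, 6, 10, 12, 15, 20, 30, 60
Repeated squaring mod 122: 19^1 = 19, 19^2 = 117, 19^4 = 25, 19^8 = 15, 19^16 = 103, 19^32 = 117
Test divisors in increasing order:
  k=1: 19^1 = 19 mod 122
  k=2: 19^2 = 117 mod 122
  k=3: 19^3 = 117 * 19 = 27 mod 122
  k=4: 19^4 = 25 mod 122
  k=5: 19^5 = 25 * 19 = 109 mod 122
  k=6: 19^6 = 25 * 117 = 119 mod 122
  k=10: 19^10 = 15 * 117 = 47 mod 122
  k=12: 19^12 = 15 * 25 = 9 mod 122
  k=15: 19^15 = 15 * 25 * 117 * 19 = 121 mod 122
  k=20: 19^20 = 103 * 25 = 13 mod 122
  k=30: 19^30 = 103 * 15 * 25 * 117 = 1 mod 122  <- first divisor giving 1
Order = 30

30


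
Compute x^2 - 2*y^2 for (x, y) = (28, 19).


x^2 - d*y^2
= 28^2 - 2*19^2
= 784 - 722
= 62

62


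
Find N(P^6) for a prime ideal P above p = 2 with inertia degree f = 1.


N(P^a) = p^(a*f)
= 2^(6*1)
= 2^6
= 64

64


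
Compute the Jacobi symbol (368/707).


Compute (368/707) via quadratic reciprocity:
  pull out 2: (2/707) = -1  (since 707 mod 8 = 3)
  pull out 2: (2/707) = -1  (since 707 mod 8 = 3)
  pull out 2: (2/707) = -1  (since 707 mod 8 = 3)
  pull out 2: (2/707) = -1  (since 707 mod 8 = 3)
  reciprocity: (23/707) -> -(707/23)
  reduce: (17/23)
  reciprocity: (17/23) -> +(23/17)
  reduce: (6/17)
  pull out 2: (2/17) = +1  (since 17 mod 8 = 1)
  reciprocity: (3/17) -> +(17/3)
  reduce: (2/3)
  pull out 2: (2/3) = -1  (since 3 mod 8 = 3)
  (1/3) = 1
Product of signs = 1

1


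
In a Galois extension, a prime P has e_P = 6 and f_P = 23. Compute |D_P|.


|D_P| = e * f
= 6 * 23
= 138

138


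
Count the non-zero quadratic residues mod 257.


For prime p, the number of non-zero quadratic residues is (p-1)/2.
= (257-1)/2
= 128

128


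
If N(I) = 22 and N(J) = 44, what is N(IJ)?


N(IJ) = N(I) * N(J)
= 22 * 44
= 968

968


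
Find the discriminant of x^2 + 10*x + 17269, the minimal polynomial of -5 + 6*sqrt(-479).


The element -5 + 6*sqrt(-479) has minimal polynomial:
x^2 + 10*x + 17269
Discriminant = (10)^2 - 4*(17269)
= 100 - 69076
= -68976

-68976


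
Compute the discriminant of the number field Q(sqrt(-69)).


For K = Q(sqrt(d)) with d squarefree: disc(K) = d if d = 1 mod 4, and disc(K) = 4d if d = 2 or 3 mod 4.
Here d = -69, and d mod 4 = 3.
d = 3 mod 4, not 1 (O_K = Z[sqrt(d)]), so disc(K) = 4d = 4 * (-69) = -276

-276


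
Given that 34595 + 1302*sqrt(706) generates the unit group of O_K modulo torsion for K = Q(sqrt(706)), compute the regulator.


epsilon = 34595 + 1302*sqrt(706)
= 69190.0000
R = ln(69190.0000)
= 11.1446

11.1446


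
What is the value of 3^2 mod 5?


p = 5 is prime and the exponent is (p-1)/2 = 2, so by Euler's criterion 3^2 = (3/5) = +1 or -1 mod 5.
Compute by square-and-multiply:
  2 = 2 (binary 10)
  Repeated squaring mod 5: 3^1 = 3, 3^2 = 4
  3^2 = 4 mod 5
Result 4 = p - 1 = -1 mod 5: 3 is a quadratic non-residue mod 5. As a residue in [0, p-1] the value is 4.
3^2 mod 5 = 4

4


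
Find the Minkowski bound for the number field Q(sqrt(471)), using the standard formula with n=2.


d = 471, d mod 4 = 3, so disc(K) = 4d = 1884; |disc(K)| = 1884
Real quadratic field, so n = 2, s = r2 = 0, r1 = 2
M = (n!/n^n) * (4/pi)^s * sqrt(|disc(K)|) = (2!/2^2) * (4/pi)^0 * sqrt(1884)
= 0.5 * 1.000000 * 43.405069
= 21.7025

21.7025


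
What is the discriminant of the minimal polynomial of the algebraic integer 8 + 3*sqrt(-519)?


The element 8 + 3*sqrt(-519) has minimal polynomial:
x^2 - 16*x + 4735
Discriminant = (-16)^2 - 4*(4735)
= 256 - 18940
= -18684

-18684


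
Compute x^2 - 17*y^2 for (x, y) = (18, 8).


x^2 - d*y^2
= 18^2 - 17*8^2
= 324 - 1088
= -764

-764


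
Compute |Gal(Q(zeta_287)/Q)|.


|Gal(Q(zeta_287)/Q)| = phi(287)
= 240

240


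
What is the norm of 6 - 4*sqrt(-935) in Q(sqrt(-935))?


N(a + b*sqrt(d)) = a^2 - d*b^2
= (6)^2 - (-935)*(-4)^2
= 36 + 14960
= 14996

14996


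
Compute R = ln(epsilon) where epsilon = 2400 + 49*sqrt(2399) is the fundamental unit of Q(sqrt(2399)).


epsilon = 2400 + 49*sqrt(2399)
= 4799.9998
R = ln(4799.9998)
= 8.4764

8.4764


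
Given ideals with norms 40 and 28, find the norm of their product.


N(IJ) = N(I) * N(J)
= 40 * 28
= 1120

1120


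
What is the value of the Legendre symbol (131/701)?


p = 701 is prime, so compute (131/701) with the reciprocity algorithm (Jacobi-symbol steps: pull out 2s via (2/n), flip via reciprocity, reduce):
  reciprocity: (131/701) -> +(701/131)
  reduce: (46/131)
  pull out 2: (2/131) = -1  (since 131 mod 8 = 3)
  reciprocity: (23/131) -> -(131/23)
  reduce: (16/23)
  pull out 2: (2/23) = +1  (since 23 mod 8 = 7)
  pull out 2: (2/23) = +1  (since 23 mod 8 = 7)
  pull out 2: (2/23) = +1  (since 23 mod 8 = 7)
  pull out 2: (2/23) = +1  (since 23 mod 8 = 7)
  (1/23) = 1
Product of signs = 1
(131/701) = 1

1


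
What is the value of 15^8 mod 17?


p = 17 is prime and the exponent is (p-1)/2 = 8, so by Euler's criterion 15^8 = (15/17) = +1 or -1 mod 17.
Compute by square-and-multiply:
  8 = 8 (binary 1000)
  Repeated squaring mod 17: 15^1 = 15, 15^2 = 4, 15^4 = 16, 15^8 = 1
  15^8 = 1 mod 17
Result 1: 15 is a quadratic residue mod 17.
15^8 mod 17 = 1

1


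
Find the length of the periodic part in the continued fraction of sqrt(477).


Run the CF algorithm for sqrt(477).
a_0 = floor(sqrt(477)) = 21; set m_0=0, q_0=1.
Recurrence: m' = q*a - m,  q' = (d - m'^2)/q,  a' = floor((a_0 + m')/q').
  step 1: m=21, q=36, a=1
  step 2: m=15, q=7, a=5
  step 3: m=20, q=11, a=3
  step 4: m=13, q=28, a=1
  step 5: m=15, q=9, a=4
  step 6: m=21, q=4, a=10
  step 7: m=19, q=29, a=1
  step 8: m=10, q=13, a=2
  step 9: m=16, q=17, a=2
  step 10: m=18, q=9, a=4
  step 11: m=18, q=17, a=2
  step 12: m=16, q=13, a=2
  step 13: m=10, q=29, a=1
  step 14: m=19, q=4, a=10
  step 15: m=21, q=9, a=4
  step 16: m=15, q=28, a=1
  step 17: m=13, q=11, a=3
  step 18: m=20, q=7, a=5
  step 19: m=15, q=36, a=1
  step 20: m=21, q=1, a=42
a_20 = 2*a_0 = 42, so the period closes here.
sqrt(477) = [21; 1, 5, 3, 1, 4, 10, 1, 2, 2, 4, 2, 2, 1, 10, 4, 1, 3, 5, 1, 42]
Period length = 20

20


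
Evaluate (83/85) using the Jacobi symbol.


Compute (83/85) via quadratic reciprocity:
  reciprocity: (83/85) -> +(85/83)
  reduce: (2/83)
  pull out 2: (2/83) = -1  (since 83 mod 8 = 3)
  (1/83) = 1
Product of signs = -1

-1


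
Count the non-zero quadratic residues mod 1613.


For prime p, the number of non-zero quadratic residues is (p-1)/2.
= (1613-1)/2
= 806

806


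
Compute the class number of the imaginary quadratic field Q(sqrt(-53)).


K = Q(sqrt(-53)). d mod 4 = 3, so D = disc(K) = 4d = -212
h(K) equals the number of primitive reduced positive-definite forms (a, b, c) = a*x^2 + b*x*y + c*y^2 with b^2 - 4ac = D,
where reduced means |b| <= a <= c, with b >= 0 whenever |b| = a or a = c, and primitive means gcd(a, b, c) = 1.
Reduced forces 3a^2 <= |D| = 212, so 1 <= a <= 8; b must have the parity of D, and c = (b^2 - D)/(4a) must be an integer >= a.
Enumerate a = 1..8, b in [-a, a]:
  a=1: (1, 0, 53)  [1]
  a=2: (2, 2, 27)  [1]
  a=3: (3, -2, 18), (3, 2, 18)  [2]
  a=4..5: none
  a=6: (6, -2, 9), (6, 2, 9)  [2]
  a=7..8: none
Total reduced forms: 1 + 1 + 2 + 2 = 6
h = 6

6


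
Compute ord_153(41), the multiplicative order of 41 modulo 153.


We want ord_153(41), the smallest k >= 1 with 41^k = 1 mod 153.
n = 153 = 3^2 * 17, phi(153) = 96; the order divides phi(n).
Divisors of 96: 1, 2, 3, 4, 6, 8, 12, 16, 24, 32, 48, 96
Repeated squaring mod 153: 41^1 = 41, 41^2 = 151, 41^4 = 4, 41^8 = 16, 41^16 = 103, 41^32 = 52, 41^64 = 103
Test divisors in increasing order:
  k=1: 41^1 = 41 mod 153
  k=2: 41^2 = 151 mod 153
  k=3: 41^3 = 151 * 41 = 71 mod 153
  k=4: 41^4 = 4 mod 153
  k=6: 41^6 = 4 * 151 = 145 mod 153
  k=8: 41^8 = 16 mod 153
  k=12: 41^12 = 16 * 4 = 64 mod 153
  k=16: 41^16 = 103 mod 153
  k=24: 41^24 = 103 * 16 = 118 mod 153
  k=32: 41^32 = 52 mod 153
  k=48: 41^48 = 52 * 103 = 1 mod 153  <- first divisor giving 1
Order = 48

48


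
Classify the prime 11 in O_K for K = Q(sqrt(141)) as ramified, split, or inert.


K = Q(sqrt(141)). Since d mod 4 = 1, disc(K) = 141.
Check p | disc: 141 mod 11 = 9.
p does not divide disc. Compute Legendre symbol (d/p):
9^((11-1)/2) mod 11 = 1
(d/p) = 1, so p splits: (p) = P*P' with e=1, f=1, g=2.
Therefore p is split.

split


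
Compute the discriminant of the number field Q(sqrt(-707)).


For K = Q(sqrt(d)) with d squarefree: disc(K) = d if d = 1 mod 4, and disc(K) = 4d if d = 2 or 3 mod 4.
Here d = -707, and d mod 4 = 1.
d = 1 mod 4 (O_K = Z[(1+sqrt(d))/2]), so disc(K) = d = -707

-707


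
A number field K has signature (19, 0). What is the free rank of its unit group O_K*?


By Dirichlet's unit theorem:
rank = r1 + r2 - 1
= 19 + 0 - 1
= 18

18


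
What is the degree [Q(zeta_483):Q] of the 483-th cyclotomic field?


The degree equals Euler's totient phi(483).
483 = 3 * 7 * 23
phi(483) = 264

264


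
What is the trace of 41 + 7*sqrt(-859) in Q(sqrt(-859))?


Tr(a + b*sqrt(d)) = (a + b*sqrt(d)) + (a - b*sqrt(d)) = 2a
= 2 * (41)
= 82

82


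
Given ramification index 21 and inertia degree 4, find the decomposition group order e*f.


|D_P| = e * f
= 21 * 4
= 84

84


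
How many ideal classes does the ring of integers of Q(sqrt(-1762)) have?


K = Q(sqrt(-1762)). d mod 4 = 2, so D = disc(K) = 4d = -7048
h(K) equals the number of primitive reduced positive-definite forms (a, b, c) = a*x^2 + b*x*y + c*y^2 with b^2 - 4ac = D,
where reduced means |b| <= a <= c, with b >= 0 whenever |b| = a or a = c, and primitive means gcd(a, b, c) = 1.
Reduced forces 3a^2 <= |D| = 7048, so 1 <= a <= 48; b must have the parity of D, and c = (b^2 - D)/(4a) must be an integer >= a.
Enumerate a = 1..48, b in [-a, a]:
  a=1: (1, 0, 1762)  [1]
  a=2: (2, 0, 881)  [1]
  a=3..6: none
  a=7: (7, -6, 253), (7, 6, 253)  [2]
  a=8..10: none
  a=11: (11, -6, 161), (11, 6, 161)  [2]
  a=12..13: none
  a=14: (14, -8, 127), (14, 8, 127)  [2]
  a=15..18: none
  a=19: (19, -18, 97), (19, 18, 97)  [2]
  a=20..21: none
  a=22: (22, -16, 83), (22, 16, 83)  [2]
  a=23: (23, -6, 77), (23, 6, 77)  [2]
  a=24..28: none
  a=29: (29, -12, 62), (29, 12, 62)  [2]
  a=30: none
  a=31: (31, -12, 58), (31, 12, 58)  [2]
  a=32..37: none
  a=38: (38, -20, 49), (38, 20, 49)  [2]
  a=39..40: none
  a=41: (41, -2, 43), (41, 2, 43)  [2]
  a=42..45: none
  a=46: (46, -40, 47), (46, 40, 47)  [2]
  a=47..48: none
Total reduced forms: 1 + 1 + 2 + 2 + 2 + 2 + 2 + 2 + 2 + 2 + 2 + 2 + 2 = 24
h = 24

24
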